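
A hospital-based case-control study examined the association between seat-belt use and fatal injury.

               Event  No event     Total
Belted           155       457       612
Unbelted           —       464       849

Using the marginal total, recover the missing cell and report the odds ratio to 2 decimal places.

0.41

The missing cell is in the unexposed row: 849 − 464 = 385.
So a = 155, b = 457, c = 385, d = 464.
OR = (a·d)/(b·c) = (155 × 464) / (457 × 385) = 71920 / 175945 = 0.40876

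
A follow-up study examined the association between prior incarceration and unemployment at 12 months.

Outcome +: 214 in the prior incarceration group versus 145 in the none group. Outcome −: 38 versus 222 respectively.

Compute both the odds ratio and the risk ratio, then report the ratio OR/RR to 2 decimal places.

From the description: a = 214, b = 38, c = 145, d = 222.
OR = (214·222)/(38·145) = 47508/5510 = 8.62214
Risk in exposed = 214/252 = 0.84921; risk in unexposed = 145/367 = 0.39510; RR = 2.14937
OR/RR = 8.62214 / 2.14937 = 4.01147
The outcome is not rare, so the OR lies further from 1 than the RR.

4.01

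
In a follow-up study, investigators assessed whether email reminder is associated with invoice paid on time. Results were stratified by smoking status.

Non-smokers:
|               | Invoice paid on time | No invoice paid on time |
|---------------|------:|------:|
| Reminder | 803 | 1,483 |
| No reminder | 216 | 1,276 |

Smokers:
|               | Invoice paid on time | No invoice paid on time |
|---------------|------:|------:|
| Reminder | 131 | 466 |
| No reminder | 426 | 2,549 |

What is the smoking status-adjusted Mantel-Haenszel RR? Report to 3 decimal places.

RR_MH = Σ(aᵢ·n₀ᵢ/nᵢ) / Σ(cᵢ·n₁ᵢ/nᵢ), with n₁ᵢ = aᵢ+bᵢ (exposed), n₀ᵢ = cᵢ+dᵢ (unexposed), nᵢ = n₁ᵢ+n₀ᵢ.
Stratum 1 (Non-smokers): n₁ = 2286, n₀ = 1492, n = 3778; a·n₀/n = 803·1492/3778 = 317.1191; c·n₁/n = 216·2286/3778 = 130.6977
Stratum 2 (Smokers): n₁ = 597, n₀ = 2975, n = 3572; a·n₀/n = 131·2975/3572 = 109.1055; c·n₁/n = 426·597/3572 = 71.1988
RR_MH = (317.1191 + 109.1055) / (130.6977 + 71.1988) = 426.2247 / 201.8965 = 2.11110

2.111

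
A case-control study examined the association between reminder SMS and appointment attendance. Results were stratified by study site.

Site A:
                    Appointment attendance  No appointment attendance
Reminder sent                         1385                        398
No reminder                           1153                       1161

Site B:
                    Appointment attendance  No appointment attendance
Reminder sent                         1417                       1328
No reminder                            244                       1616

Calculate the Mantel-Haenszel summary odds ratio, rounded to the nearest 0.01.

OR_MH = Σ(aᵢdᵢ/nᵢ) / Σ(bᵢcᵢ/nᵢ), where nᵢ is the stratum total.
Stratum 1 (Site A): n = 4097; a·d/n = 1385·1161/4097 = 392.4786; b·c/n = 398·1153/4097 = 112.0073
Stratum 2 (Site B): n = 4605; a·d/n = 1417·1616/4605 = 497.2578; b·c/n = 1328·244/4605 = 70.3653
OR_MH = (392.4786 + 497.2578) / (112.0073 + 70.3653) = 889.7364 / 182.3726 = 4.87867

4.88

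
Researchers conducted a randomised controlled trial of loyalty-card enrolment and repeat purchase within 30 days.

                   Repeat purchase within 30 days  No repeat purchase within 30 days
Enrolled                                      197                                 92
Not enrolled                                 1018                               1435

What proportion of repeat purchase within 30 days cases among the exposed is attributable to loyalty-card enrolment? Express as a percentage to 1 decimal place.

39.1

Cells: a = 197, b = 92, c = 1018, d = 1435.
Risk in exposed = 197/289 = 0.68166; risk in unexposed = 1018/2453 = 0.41500.
RR = 0.68166/0.41500 = 1.64255
AR% = (RR − 1)/RR × 100 = (1.64255 − 1)/1.64255 × 100 = 39.1190%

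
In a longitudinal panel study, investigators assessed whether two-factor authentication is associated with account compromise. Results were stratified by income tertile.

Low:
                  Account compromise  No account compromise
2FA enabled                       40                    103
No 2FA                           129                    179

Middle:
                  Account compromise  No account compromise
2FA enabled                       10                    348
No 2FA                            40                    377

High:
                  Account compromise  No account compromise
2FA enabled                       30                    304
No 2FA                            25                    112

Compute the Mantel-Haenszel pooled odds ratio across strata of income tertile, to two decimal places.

0.44

OR_MH = Σ(aᵢdᵢ/nᵢ) / Σ(bᵢcᵢ/nᵢ), where nᵢ is the stratum total.
Stratum 1 (Low): n = 451; a·d/n = 40·179/451 = 15.8758; b·c/n = 103·129/451 = 29.4612
Stratum 2 (Middle): n = 775; a·d/n = 10·377/775 = 4.8645; b·c/n = 348·40/775 = 17.9613
Stratum 3 (High): n = 471; a·d/n = 30·112/471 = 7.1338; b·c/n = 304·25/471 = 16.1359
OR_MH = (15.8758 + 4.8645 + 7.1338) / (29.4612 + 17.9613 + 16.1359) = 27.8741 / 63.5584 = 0.43856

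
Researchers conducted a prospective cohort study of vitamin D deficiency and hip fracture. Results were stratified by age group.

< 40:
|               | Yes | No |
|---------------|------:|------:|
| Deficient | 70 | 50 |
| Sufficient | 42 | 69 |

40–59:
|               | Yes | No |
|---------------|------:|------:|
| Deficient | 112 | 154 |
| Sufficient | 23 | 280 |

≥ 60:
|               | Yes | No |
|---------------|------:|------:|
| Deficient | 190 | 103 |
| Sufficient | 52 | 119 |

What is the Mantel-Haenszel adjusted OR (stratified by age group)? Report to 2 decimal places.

4.64

OR_MH = Σ(aᵢdᵢ/nᵢ) / Σ(bᵢcᵢ/nᵢ), where nᵢ is the stratum total.
Stratum 1 (< 40): n = 231; a·d/n = 70·69/231 = 20.9091; b·c/n = 50·42/231 = 9.0909
Stratum 2 (40–59): n = 569; a·d/n = 112·280/569 = 55.1142; b·c/n = 154·23/569 = 6.2250
Stratum 3 (≥ 60): n = 464; a·d/n = 190·119/464 = 48.7284; b·c/n = 103·52/464 = 11.5431
OR_MH = (20.9091 + 55.1142 + 48.7284) / (9.0909 + 6.2250 + 11.5431) = 124.7518 / 26.8590 = 4.64470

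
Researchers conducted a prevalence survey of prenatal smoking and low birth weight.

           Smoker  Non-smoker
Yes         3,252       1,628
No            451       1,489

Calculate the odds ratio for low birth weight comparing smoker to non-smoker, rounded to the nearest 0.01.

6.59

Reading the table with exposure as columns: a = 3252 (Smoker, case), b = 451 (Smoker, non-case), c = 1628 (Non-smoker, case), d = 1489.
OR = (a·d)/(b·c) = (3252 × 1489) / (451 × 1628) = 4842228 / 734228 = 6.59499
The odds of low birth weight are about 6.59 times as high in the smoker group.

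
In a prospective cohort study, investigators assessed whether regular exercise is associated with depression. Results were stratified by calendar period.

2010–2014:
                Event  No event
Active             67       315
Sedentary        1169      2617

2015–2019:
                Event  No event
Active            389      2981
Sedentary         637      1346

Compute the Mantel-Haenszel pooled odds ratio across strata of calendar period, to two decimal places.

OR_MH = Σ(aᵢdᵢ/nᵢ) / Σ(bᵢcᵢ/nᵢ), where nᵢ is the stratum total.
Stratum 1 (2010–2014): n = 4168; a·d/n = 67·2617/4168 = 42.0679; b·c/n = 315·1169/4168 = 88.3481
Stratum 2 (2015–2019): n = 5353; a·d/n = 389·1346/5353 = 97.8132; b·c/n = 2981·637/5353 = 354.7351
OR_MH = (42.0679 + 97.8132) / (88.3481 + 354.7351) = 139.8811 / 443.0832 = 0.31570

0.32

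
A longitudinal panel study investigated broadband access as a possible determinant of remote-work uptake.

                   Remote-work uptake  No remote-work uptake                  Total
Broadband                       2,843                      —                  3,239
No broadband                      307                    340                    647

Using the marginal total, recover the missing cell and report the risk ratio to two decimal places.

The missing cell is in the exposed row: 3239 − 2843 = 396.
So a = 2843, b = 396, c = 307, d = 340.
RR = [a/(a+b)] / [c/(c+d)] = (2843/3239) / (307/647) = 0.87774/0.47450 = 1.84983

1.85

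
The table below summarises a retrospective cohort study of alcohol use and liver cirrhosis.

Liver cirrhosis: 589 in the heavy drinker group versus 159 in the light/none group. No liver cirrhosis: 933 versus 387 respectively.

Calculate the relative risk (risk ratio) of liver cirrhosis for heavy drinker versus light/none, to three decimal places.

From the description: a = 589, b = 933, c = 159, d = 387.
Risk in exposed = 589/1522 = 0.38699; risk in unexposed = 159/546 = 0.29121.
RR = 0.38699 / 0.29121 = 1.32891
The risk among the exposed is 1.33 times that among the unexposed.

1.329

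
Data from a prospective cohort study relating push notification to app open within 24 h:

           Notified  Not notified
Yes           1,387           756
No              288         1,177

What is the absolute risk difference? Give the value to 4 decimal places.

0.4370

Reading the table with exposure as columns: a = 1387 (Notified, case), b = 288 (Notified, non-case), c = 756 (Not notified, case), d = 1177.
Risk in exposed = 1387/1675 = 0.828060; risk in unexposed = 756/1933 = 0.391102.
Risk difference = 0.828060 − 0.391102 = 0.436958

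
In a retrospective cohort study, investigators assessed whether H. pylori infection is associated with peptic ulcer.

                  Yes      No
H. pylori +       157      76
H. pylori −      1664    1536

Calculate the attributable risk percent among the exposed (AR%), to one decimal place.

Cells: a = 157, b = 76, c = 1664, d = 1536.
Risk in exposed = 157/233 = 0.67382; risk in unexposed = 1664/3200 = 0.52000.
RR = 0.67382/0.52000 = 1.29581
AR% = (RR − 1)/RR × 100 = (1.29581 − 1)/1.29581 × 100 = 22.8280%

22.8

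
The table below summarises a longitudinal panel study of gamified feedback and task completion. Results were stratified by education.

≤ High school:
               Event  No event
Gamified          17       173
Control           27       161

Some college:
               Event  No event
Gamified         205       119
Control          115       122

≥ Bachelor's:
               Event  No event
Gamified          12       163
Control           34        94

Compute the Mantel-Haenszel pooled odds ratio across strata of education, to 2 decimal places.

OR_MH = Σ(aᵢdᵢ/nᵢ) / Σ(bᵢcᵢ/nᵢ), where nᵢ is the stratum total.
Stratum 1 (≤ High school): n = 378; a·d/n = 17·161/378 = 7.2407; b·c/n = 173·27/378 = 12.3571
Stratum 2 (Some college): n = 561; a·d/n = 205·122/561 = 44.5811; b·c/n = 119·115/561 = 24.3939
Stratum 3 (≥ Bachelor's): n = 303; a·d/n = 12·94/303 = 3.7228; b·c/n = 163·34/303 = 18.2904
OR_MH = (7.2407 + 44.5811 + 3.7228) / (12.3571 + 24.3939 + 18.2904) = 55.5446 / 55.0415 = 1.00914

1.01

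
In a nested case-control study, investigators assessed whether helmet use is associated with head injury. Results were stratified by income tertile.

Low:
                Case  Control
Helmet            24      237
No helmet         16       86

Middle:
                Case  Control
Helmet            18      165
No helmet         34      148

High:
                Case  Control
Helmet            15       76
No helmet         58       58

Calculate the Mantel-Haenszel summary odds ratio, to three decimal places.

0.365

OR_MH = Σ(aᵢdᵢ/nᵢ) / Σ(bᵢcᵢ/nᵢ), where nᵢ is the stratum total.
Stratum 1 (Low): n = 363; a·d/n = 24·86/363 = 5.6860; b·c/n = 237·16/363 = 10.4463
Stratum 2 (Middle): n = 365; a·d/n = 18·148/365 = 7.2986; b·c/n = 165·34/365 = 15.3699
Stratum 3 (High): n = 207; a·d/n = 15·58/207 = 4.2029; b·c/n = 76·58/207 = 21.2947
OR_MH = (5.6860 + 7.2986 + 4.2029) / (10.4463 + 15.3699 + 21.2947) = 17.1875 / 47.1108 = 0.36483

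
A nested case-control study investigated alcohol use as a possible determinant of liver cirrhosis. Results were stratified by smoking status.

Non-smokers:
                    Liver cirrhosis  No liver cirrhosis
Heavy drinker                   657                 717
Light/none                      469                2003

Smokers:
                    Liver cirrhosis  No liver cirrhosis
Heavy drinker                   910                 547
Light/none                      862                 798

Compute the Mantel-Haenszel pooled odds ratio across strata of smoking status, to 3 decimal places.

OR_MH = Σ(aᵢdᵢ/nᵢ) / Σ(bᵢcᵢ/nᵢ), where nᵢ is the stratum total.
Stratum 1 (Non-smokers): n = 3846; a·d/n = 657·2003/3846 = 342.1661; b·c/n = 717·469/3846 = 87.4345
Stratum 2 (Smokers): n = 3117; a·d/n = 910·798/3117 = 232.9740; b·c/n = 547·862/3117 = 151.2717
OR_MH = (342.1661 + 232.9740) / (87.4345 + 151.2717) = 575.1402 / 238.7062 = 2.40941

2.409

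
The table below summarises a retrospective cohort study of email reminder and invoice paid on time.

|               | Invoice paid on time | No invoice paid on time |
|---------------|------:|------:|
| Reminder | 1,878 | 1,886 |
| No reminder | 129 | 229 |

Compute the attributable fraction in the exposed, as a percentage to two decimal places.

27.78

Cells: a = 1878, b = 1886, c = 129, d = 229.
Risk in exposed = 1878/3764 = 0.49894; risk in unexposed = 129/358 = 0.36034.
RR = 0.49894/0.36034 = 1.38465
AR% = (RR − 1)/RR × 100 = (1.38465 − 1)/1.38465 × 100 = 27.7795%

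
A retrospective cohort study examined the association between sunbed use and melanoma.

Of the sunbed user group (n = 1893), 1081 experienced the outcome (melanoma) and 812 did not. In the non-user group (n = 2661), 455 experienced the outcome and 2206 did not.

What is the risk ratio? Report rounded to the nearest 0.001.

From the description: a = 1081, b = 812, c = 455, d = 2206.
Risk in exposed = 1081/1893 = 0.57105; risk in unexposed = 455/2661 = 0.17099.
RR = 0.57105 / 0.17099 = 3.33971
The risk among the exposed is 3.34 times that among the unexposed.

3.340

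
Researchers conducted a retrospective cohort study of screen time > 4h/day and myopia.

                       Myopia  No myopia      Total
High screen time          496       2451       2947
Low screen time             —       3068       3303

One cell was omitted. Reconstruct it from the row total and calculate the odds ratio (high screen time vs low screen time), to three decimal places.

2.642

The missing cell is in the unexposed row: 3303 − 3068 = 235.
So a = 496, b = 2451, c = 235, d = 3068.
OR = (a·d)/(b·c) = (496 × 3068) / (2451 × 235) = 1521728 / 575985 = 2.64196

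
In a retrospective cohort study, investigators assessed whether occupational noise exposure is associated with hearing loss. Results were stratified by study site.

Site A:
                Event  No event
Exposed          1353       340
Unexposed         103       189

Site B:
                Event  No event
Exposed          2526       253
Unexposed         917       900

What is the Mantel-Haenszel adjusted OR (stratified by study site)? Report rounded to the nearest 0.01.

9.15

OR_MH = Σ(aᵢdᵢ/nᵢ) / Σ(bᵢcᵢ/nᵢ), where nᵢ is the stratum total.
Stratum 1 (Site A): n = 1985; a·d/n = 1353·189/1985 = 128.8247; b·c/n = 340·103/1985 = 17.6423
Stratum 2 (Site B): n = 4596; a·d/n = 2526·900/4596 = 494.6475; b·c/n = 253·917/4596 = 50.4789
OR_MH = (128.8247 + 494.6475) / (17.6423 + 50.4789) = 623.4722 / 68.1212 = 9.15239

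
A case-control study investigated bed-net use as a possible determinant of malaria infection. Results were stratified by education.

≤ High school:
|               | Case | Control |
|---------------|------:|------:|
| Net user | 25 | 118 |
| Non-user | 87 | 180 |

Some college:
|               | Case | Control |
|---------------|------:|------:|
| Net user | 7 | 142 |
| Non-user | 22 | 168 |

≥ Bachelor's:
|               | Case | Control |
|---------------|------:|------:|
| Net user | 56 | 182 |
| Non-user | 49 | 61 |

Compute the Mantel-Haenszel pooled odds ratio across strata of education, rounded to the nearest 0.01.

0.41

OR_MH = Σ(aᵢdᵢ/nᵢ) / Σ(bᵢcᵢ/nᵢ), where nᵢ is the stratum total.
Stratum 1 (≤ High school): n = 410; a·d/n = 25·180/410 = 10.9756; b·c/n = 118·87/410 = 25.0390
Stratum 2 (Some college): n = 339; a·d/n = 7·168/339 = 3.4690; b·c/n = 142·22/339 = 9.2153
Stratum 3 (≥ Bachelor's): n = 348; a·d/n = 56·61/348 = 9.8161; b·c/n = 182·49/348 = 25.6264
OR_MH = (10.9756 + 3.4690 + 9.8161) / (25.0390 + 9.2153 + 25.6264) = 24.2607 / 59.8808 = 0.40515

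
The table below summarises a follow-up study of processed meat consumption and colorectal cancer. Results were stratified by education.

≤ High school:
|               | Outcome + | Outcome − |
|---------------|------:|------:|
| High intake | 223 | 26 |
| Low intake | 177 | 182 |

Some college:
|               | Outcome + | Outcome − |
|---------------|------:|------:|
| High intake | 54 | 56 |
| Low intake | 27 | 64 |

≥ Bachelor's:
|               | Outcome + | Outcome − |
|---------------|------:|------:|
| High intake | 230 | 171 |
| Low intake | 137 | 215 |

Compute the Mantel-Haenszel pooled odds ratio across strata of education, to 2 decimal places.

OR_MH = Σ(aᵢdᵢ/nᵢ) / Σ(bᵢcᵢ/nᵢ), where nᵢ is the stratum total.
Stratum 1 (≤ High school): n = 608; a·d/n = 223·182/608 = 66.7533; b·c/n = 26·177/608 = 7.5691
Stratum 2 (Some college): n = 201; a·d/n = 54·64/201 = 17.1940; b·c/n = 56·27/201 = 7.5224
Stratum 3 (≥ Bachelor's): n = 753; a·d/n = 230·215/753 = 65.6707; b·c/n = 171·137/753 = 31.1116
OR_MH = (66.7533 + 17.1940 + 65.6707) / (7.5691 + 7.5224 + 31.1116) = 149.6180 / 46.2030 = 3.23827

3.24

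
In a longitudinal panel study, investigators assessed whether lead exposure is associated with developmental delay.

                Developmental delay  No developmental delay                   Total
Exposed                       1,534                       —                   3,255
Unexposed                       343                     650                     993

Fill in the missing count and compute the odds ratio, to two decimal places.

The missing cell is in the exposed row: 3255 − 1534 = 1721.
So a = 1534, b = 1721, c = 343, d = 650.
OR = (a·d)/(b·c) = (1534 × 650) / (1721 × 343) = 997100 / 590303 = 1.68913

1.69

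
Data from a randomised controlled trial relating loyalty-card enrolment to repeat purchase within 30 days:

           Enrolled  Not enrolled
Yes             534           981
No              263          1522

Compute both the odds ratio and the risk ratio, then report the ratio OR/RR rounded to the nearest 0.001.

1.843

Reading the table with exposure as columns: a = 534 (Enrolled, case), b = 263 (Enrolled, non-case), c = 981 (Not enrolled, case), d = 1522.
OR = (534·1522)/(263·981) = 812748/258003 = 3.15015
Risk in exposed = 534/797 = 0.67001; risk in unexposed = 981/2503 = 0.39193; RR = 1.70952
OR/RR = 3.15015 / 1.70952 = 1.84271
The outcome is not rare, so the OR lies further from 1 than the RR.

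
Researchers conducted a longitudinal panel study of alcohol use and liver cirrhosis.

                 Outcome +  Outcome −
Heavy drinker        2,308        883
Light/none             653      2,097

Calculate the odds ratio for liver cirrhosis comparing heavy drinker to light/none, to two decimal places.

Cells: a = 2308, b = 883, c = 653, d = 2097.
OR = (a·d)/(b·c) = (2308 × 2097) / (883 × 653) = 4839876 / 576599 = 8.39383
The odds of liver cirrhosis are about 8.39 times as high in the heavy drinker group.

8.39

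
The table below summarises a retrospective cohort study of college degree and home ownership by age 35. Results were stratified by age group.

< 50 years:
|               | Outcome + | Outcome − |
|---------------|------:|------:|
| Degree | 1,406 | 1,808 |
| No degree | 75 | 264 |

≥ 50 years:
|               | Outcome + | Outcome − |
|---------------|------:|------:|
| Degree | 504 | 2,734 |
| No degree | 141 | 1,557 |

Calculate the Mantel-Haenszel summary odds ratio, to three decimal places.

OR_MH = Σ(aᵢdᵢ/nᵢ) / Σ(bᵢcᵢ/nᵢ), where nᵢ is the stratum total.
Stratum 1 (< 50 years): n = 3553; a·d/n = 1406·264/3553 = 104.4706; b·c/n = 1808·75/3553 = 38.1649
Stratum 2 (≥ 50 years): n = 4936; a·d/n = 504·1557/4936 = 158.9806; b·c/n = 2734·141/4936 = 78.0985
OR_MH = (104.4706 + 158.9806) / (38.1649 + 78.0985) = 263.4511 / 116.2634 = 2.26599

2.266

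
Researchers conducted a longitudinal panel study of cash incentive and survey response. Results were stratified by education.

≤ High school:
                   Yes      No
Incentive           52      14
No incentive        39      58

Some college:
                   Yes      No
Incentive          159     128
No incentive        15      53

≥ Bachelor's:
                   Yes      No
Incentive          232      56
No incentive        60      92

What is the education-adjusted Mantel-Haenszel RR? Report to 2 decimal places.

RR_MH = Σ(aᵢ·n₀ᵢ/nᵢ) / Σ(cᵢ·n₁ᵢ/nᵢ), with n₁ᵢ = aᵢ+bᵢ (exposed), n₀ᵢ = cᵢ+dᵢ (unexposed), nᵢ = n₁ᵢ+n₀ᵢ.
Stratum 1 (≤ High school): n₁ = 66, n₀ = 97, n = 163; a·n₀/n = 52·97/163 = 30.9448; c·n₁/n = 39·66/163 = 15.7914
Stratum 2 (Some college): n₁ = 287, n₀ = 68, n = 355; a·n₀/n = 159·68/355 = 30.4563; c·n₁/n = 15·287/355 = 12.1268
Stratum 3 (≥ Bachelor's): n₁ = 288, n₀ = 152, n = 440; a·n₀/n = 232·152/440 = 80.1455; c·n₁/n = 60·288/440 = 39.2727
RR_MH = (30.9448 + 30.4563 + 80.1455) / (15.7914 + 12.1268 + 39.2727) = 141.5466 / 67.1909 = 2.10663

2.11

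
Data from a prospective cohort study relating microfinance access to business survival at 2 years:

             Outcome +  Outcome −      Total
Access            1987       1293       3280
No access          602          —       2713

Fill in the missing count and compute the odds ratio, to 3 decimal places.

5.389

The missing cell is in the unexposed row: 2713 − 602 = 2111.
So a = 1987, b = 1293, c = 602, d = 2111.
OR = (a·d)/(b·c) = (1987 × 2111) / (1293 × 602) = 4194557 / 778386 = 5.38879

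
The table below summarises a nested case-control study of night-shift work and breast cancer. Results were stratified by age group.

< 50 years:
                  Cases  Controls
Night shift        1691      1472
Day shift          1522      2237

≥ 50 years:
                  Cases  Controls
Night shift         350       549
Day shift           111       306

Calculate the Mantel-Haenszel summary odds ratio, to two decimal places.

1.70

OR_MH = Σ(aᵢdᵢ/nᵢ) / Σ(bᵢcᵢ/nᵢ), where nᵢ is the stratum total.
Stratum 1 (< 50 years): n = 6922; a·d/n = 1691·2237/6922 = 546.4847; b·c/n = 1472·1522/6922 = 323.6614
Stratum 2 (≥ 50 years): n = 1316; a·d/n = 350·306/1316 = 81.3830; b·c/n = 549·111/1316 = 46.3062
OR_MH = (546.4847 + 81.3830) / (323.6614 + 46.3062) = 627.8677 / 369.9676 = 1.69709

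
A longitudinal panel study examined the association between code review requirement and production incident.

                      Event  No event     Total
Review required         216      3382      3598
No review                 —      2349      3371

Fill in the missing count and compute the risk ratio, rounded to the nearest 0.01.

0.20

The missing cell is in the unexposed row: 3371 − 2349 = 1022.
So a = 216, b = 3382, c = 1022, d = 2349.
RR = [a/(a+b)] / [c/(c+d)] = (216/3598) / (1022/3371) = 0.06003/0.30317 = 0.19802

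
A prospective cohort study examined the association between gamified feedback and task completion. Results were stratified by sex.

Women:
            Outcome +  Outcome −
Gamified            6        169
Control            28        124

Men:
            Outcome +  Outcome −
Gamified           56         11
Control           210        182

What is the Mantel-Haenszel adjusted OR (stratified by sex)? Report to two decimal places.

1.26

OR_MH = Σ(aᵢdᵢ/nᵢ) / Σ(bᵢcᵢ/nᵢ), where nᵢ is the stratum total.
Stratum 1 (Women): n = 327; a·d/n = 6·124/327 = 2.2752; b·c/n = 169·28/327 = 14.4709
Stratum 2 (Men): n = 459; a·d/n = 56·182/459 = 22.2048; b·c/n = 11·210/459 = 5.0327
OR_MH = (2.2752 + 22.2048) / (14.4709 + 5.0327) = 24.4800 / 19.5036 = 1.25515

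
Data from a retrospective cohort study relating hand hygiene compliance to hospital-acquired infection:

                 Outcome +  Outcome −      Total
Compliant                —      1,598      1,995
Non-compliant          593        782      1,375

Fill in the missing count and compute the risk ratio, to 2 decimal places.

The missing cell is in the exposed row: 1995 − 1598 = 397.
So a = 397, b = 1598, c = 593, d = 782.
RR = [a/(a+b)] / [c/(c+d)] = (397/1995) / (593/1375) = 0.19900/0.43127 = 0.46142

0.46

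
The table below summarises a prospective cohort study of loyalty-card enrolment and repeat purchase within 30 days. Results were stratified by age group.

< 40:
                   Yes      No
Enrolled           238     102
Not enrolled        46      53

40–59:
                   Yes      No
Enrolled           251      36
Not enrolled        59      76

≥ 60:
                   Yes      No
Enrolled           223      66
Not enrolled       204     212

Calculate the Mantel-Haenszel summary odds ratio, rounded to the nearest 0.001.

OR_MH = Σ(aᵢdᵢ/nᵢ) / Σ(bᵢcᵢ/nᵢ), where nᵢ is the stratum total.
Stratum 1 (< 40): n = 439; a·d/n = 238·53/439 = 28.7335; b·c/n = 102·46/439 = 10.6879
Stratum 2 (40–59): n = 422; a·d/n = 251·76/422 = 45.2038; b·c/n = 36·59/422 = 5.0332
Stratum 3 (≥ 60): n = 705; a·d/n = 223·212/705 = 67.0582; b·c/n = 66·204/705 = 19.0979
OR_MH = (28.7335 + 45.2038 + 67.0582) / (10.6879 + 5.0332 + 19.0979) = 140.9954 / 34.8190 = 4.04938

4.049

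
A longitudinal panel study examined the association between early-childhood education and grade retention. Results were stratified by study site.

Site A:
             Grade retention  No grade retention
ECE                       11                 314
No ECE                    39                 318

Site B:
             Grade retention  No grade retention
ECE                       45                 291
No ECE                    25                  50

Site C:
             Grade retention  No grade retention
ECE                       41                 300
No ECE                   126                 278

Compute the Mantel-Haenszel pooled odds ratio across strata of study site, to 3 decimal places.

OR_MH = Σ(aᵢdᵢ/nᵢ) / Σ(bᵢcᵢ/nᵢ), where nᵢ is the stratum total.
Stratum 1 (Site A): n = 682; a·d/n = 11·318/682 = 5.1290; b·c/n = 314·39/682 = 17.9560
Stratum 2 (Site B): n = 411; a·d/n = 45·50/411 = 5.4745; b·c/n = 291·25/411 = 17.7007
Stratum 3 (Site C): n = 745; a·d/n = 41·278/745 = 15.2993; b·c/n = 300·126/745 = 50.7383
OR_MH = (5.1290 + 5.4745 + 15.2993) / (17.9560 + 17.7007 + 50.7383) = 25.9028 / 86.3950 = 0.29982

0.300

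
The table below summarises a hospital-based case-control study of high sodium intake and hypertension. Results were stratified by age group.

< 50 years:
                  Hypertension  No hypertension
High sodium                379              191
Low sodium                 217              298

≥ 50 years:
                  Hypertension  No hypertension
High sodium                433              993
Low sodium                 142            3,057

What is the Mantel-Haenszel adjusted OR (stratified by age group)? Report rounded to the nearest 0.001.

OR_MH = Σ(aᵢdᵢ/nᵢ) / Σ(bᵢcᵢ/nᵢ), where nᵢ is the stratum total.
Stratum 1 (< 50 years): n = 1085; a·d/n = 379·298/1085 = 104.0940; b·c/n = 191·217/1085 = 38.2000
Stratum 2 (≥ 50 years): n = 4625; a·d/n = 433·3057/4625 = 286.2013; b·c/n = 993·142/4625 = 30.4878
OR_MH = (104.0940 + 286.2013) / (38.2000 + 30.4878) = 390.2953 / 68.6878 = 5.68216

5.682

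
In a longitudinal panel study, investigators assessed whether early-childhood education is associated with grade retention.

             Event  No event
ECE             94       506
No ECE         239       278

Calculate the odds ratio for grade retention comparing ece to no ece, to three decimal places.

0.216

Cells: a = 94, b = 506, c = 239, d = 278.
OR = (a·d)/(b·c) = (94 × 278) / (506 × 239) = 26132 / 120934 = 0.21608
Exposure is associated with lower odds of grade retention (OR = 0.22 < 1).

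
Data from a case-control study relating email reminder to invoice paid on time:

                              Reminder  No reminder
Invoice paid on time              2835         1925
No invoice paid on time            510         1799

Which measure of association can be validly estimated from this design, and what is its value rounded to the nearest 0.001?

Reading the table with exposure as columns: a = 2835 (Reminder, case), b = 510 (Reminder, non-case), c = 1925 (No reminder, case), d = 1799.
This is a case-control study: participants were sampled on outcome status, so risks in the source population cannot be estimated directly — relative risk is not valid here. The odds ratio is the appropriate measure.
OR = (a·d)/(b·c) = (2835 × 1799) / (510 × 1925) = 5100165 / 981750 = 5.19497

5.195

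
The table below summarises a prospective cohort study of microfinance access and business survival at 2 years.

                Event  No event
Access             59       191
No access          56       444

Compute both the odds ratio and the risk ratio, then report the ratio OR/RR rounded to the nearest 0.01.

1.16

Cells: a = 59, b = 191, c = 56, d = 444.
OR = (59·444)/(191·56) = 26196/10696 = 2.44914
Risk in exposed = 59/250 = 0.23600; risk in unexposed = 56/500 = 0.11200; RR = 2.10714
OR/RR = 2.44914 / 2.10714 = 1.16230
The outcome is not rare, so the OR lies further from 1 than the RR.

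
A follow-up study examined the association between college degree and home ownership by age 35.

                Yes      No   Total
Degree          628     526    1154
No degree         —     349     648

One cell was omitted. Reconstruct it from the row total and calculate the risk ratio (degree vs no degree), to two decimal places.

1.18

The missing cell is in the unexposed row: 648 − 349 = 299.
So a = 628, b = 526, c = 299, d = 349.
RR = [a/(a+b)] / [c/(c+d)] = (628/1154) / (299/648) = 0.54419/0.46142 = 1.17939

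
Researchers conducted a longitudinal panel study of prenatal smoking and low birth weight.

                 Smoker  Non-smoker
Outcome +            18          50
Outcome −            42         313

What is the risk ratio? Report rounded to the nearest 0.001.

2.178

Reading the table with exposure as columns: a = 18 (Smoker, case), b = 42 (Smoker, non-case), c = 50 (Non-smoker, case), d = 313.
Risk in exposed = 18/60 = 0.30000; risk in unexposed = 50/363 = 0.13774.
RR = 0.30000 / 0.13774 = 2.17800
The risk among the exposed is 2.18 times that among the unexposed.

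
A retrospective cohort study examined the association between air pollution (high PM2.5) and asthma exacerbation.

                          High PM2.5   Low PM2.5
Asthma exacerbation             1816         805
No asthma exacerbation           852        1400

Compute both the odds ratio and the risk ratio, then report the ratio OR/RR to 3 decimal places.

Reading the table with exposure as columns: a = 1816 (High PM2.5, case), b = 852 (High PM2.5, non-case), c = 805 (Low PM2.5, case), d = 1400.
OR = (1816·1400)/(852·805) = 2542400/685860 = 3.70688
Risk in exposed = 1816/2668 = 0.68066; risk in unexposed = 805/2205 = 0.36508; RR = 1.86442
OR/RR = 3.70688 / 1.86442 = 1.98823
The outcome is not rare, so the OR lies further from 1 than the RR.

1.988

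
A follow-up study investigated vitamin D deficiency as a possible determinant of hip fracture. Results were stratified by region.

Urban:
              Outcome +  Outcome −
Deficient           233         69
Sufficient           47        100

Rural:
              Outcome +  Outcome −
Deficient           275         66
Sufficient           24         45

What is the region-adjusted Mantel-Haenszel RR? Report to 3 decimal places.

RR_MH = Σ(aᵢ·n₀ᵢ/nᵢ) / Σ(cᵢ·n₁ᵢ/nᵢ), with n₁ᵢ = aᵢ+bᵢ (exposed), n₀ᵢ = cᵢ+dᵢ (unexposed), nᵢ = n₁ᵢ+n₀ᵢ.
Stratum 1 (Urban): n₁ = 302, n₀ = 147, n = 449; a·n₀/n = 233·147/449 = 76.2829; c·n₁/n = 47·302/449 = 31.6125
Stratum 2 (Rural): n₁ = 341, n₀ = 69, n = 410; a·n₀/n = 275·69/410 = 46.2805; c·n₁/n = 24·341/410 = 19.9610
RR_MH = (76.2829 + 46.2805) / (31.6125 + 19.9610) = 122.5633 / 51.5734 = 2.37648

2.376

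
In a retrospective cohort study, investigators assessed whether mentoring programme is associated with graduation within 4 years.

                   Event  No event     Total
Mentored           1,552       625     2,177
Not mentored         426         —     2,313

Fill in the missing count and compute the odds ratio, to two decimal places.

11.00

The missing cell is in the unexposed row: 2313 − 426 = 1887.
So a = 1552, b = 625, c = 426, d = 1887.
OR = (a·d)/(b·c) = (1552 × 1887) / (625 × 426) = 2928624 / 266250 = 10.99953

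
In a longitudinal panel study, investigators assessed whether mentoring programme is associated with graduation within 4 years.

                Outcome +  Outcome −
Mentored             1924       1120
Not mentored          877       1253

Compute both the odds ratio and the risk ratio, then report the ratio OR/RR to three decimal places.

1.599

Cells: a = 1924, b = 1120, c = 877, d = 1253.
OR = (1924·1253)/(1120·877) = 2410772/982240 = 2.45436
Risk in exposed = 1924/3044 = 0.63206; risk in unexposed = 877/2130 = 0.41174; RR = 1.53511
OR/RR = 2.45436 / 1.53511 = 1.59881
The outcome is not rare, so the OR lies further from 1 than the RR.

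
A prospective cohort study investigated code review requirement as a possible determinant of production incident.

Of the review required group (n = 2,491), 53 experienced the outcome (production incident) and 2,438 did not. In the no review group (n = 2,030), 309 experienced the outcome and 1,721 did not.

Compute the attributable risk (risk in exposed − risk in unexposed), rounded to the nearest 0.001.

-0.131

From the description: a = 53, b = 2438, c = 309, d = 1721.
Risk in exposed = 53/2491 = 0.021277; risk in unexposed = 309/2030 = 0.152217.
Risk difference = 0.021277 − 0.152217 = -0.130940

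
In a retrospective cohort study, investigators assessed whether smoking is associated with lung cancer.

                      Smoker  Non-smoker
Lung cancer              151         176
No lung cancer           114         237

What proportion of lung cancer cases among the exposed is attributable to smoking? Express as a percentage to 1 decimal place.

25.2

Reading the table with exposure as columns: a = 151 (Smoker, case), b = 114 (Smoker, non-case), c = 176 (Non-smoker, case), d = 237.
Risk in exposed = 151/265 = 0.56981; risk in unexposed = 176/413 = 0.42615.
RR = 0.56981/0.42615 = 1.33711
AR% = (RR − 1)/RR × 100 = (1.33711 − 1)/1.33711 × 100 = 25.2121%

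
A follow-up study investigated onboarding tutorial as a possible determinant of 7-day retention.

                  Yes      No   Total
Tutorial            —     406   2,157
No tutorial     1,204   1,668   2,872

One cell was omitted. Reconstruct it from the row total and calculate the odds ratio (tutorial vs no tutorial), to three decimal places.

The missing cell is in the exposed row: 2157 − 406 = 1751.
So a = 1751, b = 406, c = 1204, d = 1668.
OR = (a·d)/(b·c) = (1751 × 1668) / (406 × 1204) = 2920668 / 488824 = 5.97489

5.975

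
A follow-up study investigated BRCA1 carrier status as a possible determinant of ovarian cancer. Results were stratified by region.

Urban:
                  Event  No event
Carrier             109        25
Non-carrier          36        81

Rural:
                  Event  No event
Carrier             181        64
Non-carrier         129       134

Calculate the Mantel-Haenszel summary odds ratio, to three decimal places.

OR_MH = Σ(aᵢdᵢ/nᵢ) / Σ(bᵢcᵢ/nᵢ), where nᵢ is the stratum total.
Stratum 1 (Urban): n = 251; a·d/n = 109·81/251 = 35.1753; b·c/n = 25·36/251 = 3.5857
Stratum 2 (Rural): n = 508; a·d/n = 181·134/508 = 47.7441; b·c/n = 64·129/508 = 16.2520
OR_MH = (35.1753 + 47.7441) / (3.5857 + 16.2520) = 82.9194 / 19.8376 = 4.17991

4.180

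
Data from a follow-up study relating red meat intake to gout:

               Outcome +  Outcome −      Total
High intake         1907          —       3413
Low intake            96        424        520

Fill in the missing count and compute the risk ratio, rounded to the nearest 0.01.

3.03

The missing cell is in the exposed row: 3413 − 1907 = 1506.
So a = 1907, b = 1506, c = 96, d = 424.
RR = [a/(a+b)] / [c/(c+d)] = (1907/3413) / (96/520) = 0.55875/0.18462 = 3.02654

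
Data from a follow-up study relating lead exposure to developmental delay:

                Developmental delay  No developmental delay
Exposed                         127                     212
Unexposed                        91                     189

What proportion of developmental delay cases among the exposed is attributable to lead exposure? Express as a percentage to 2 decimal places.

13.25

Cells: a = 127, b = 212, c = 91, d = 189.
Risk in exposed = 127/339 = 0.37463; risk in unexposed = 91/280 = 0.32500.
RR = 0.37463/0.32500 = 1.15271
AR% = (RR − 1)/RR × 100 = (1.15271 − 1)/1.15271 × 100 = 13.2480%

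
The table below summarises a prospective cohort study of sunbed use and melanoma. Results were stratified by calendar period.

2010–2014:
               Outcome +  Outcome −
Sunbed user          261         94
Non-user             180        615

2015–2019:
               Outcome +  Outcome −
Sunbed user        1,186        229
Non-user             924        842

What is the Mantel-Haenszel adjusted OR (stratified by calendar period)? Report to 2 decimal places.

5.58

OR_MH = Σ(aᵢdᵢ/nᵢ) / Σ(bᵢcᵢ/nᵢ), where nᵢ is the stratum total.
Stratum 1 (2010–2014): n = 1150; a·d/n = 261·615/1150 = 139.5783; b·c/n = 94·180/1150 = 14.7130
Stratum 2 (2015–2019): n = 3181; a·d/n = 1186·842/3181 = 313.9302; b·c/n = 229·924/3181 = 66.5187
OR_MH = (139.5783 + 313.9302) / (14.7130 + 66.5187) = 453.5085 / 81.2317 = 5.58290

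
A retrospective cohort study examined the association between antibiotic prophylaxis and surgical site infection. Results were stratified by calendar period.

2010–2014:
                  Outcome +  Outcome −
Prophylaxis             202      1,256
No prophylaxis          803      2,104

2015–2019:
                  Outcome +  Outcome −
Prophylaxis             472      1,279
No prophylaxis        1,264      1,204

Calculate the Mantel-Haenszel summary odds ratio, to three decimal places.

0.378

OR_MH = Σ(aᵢdᵢ/nᵢ) / Σ(bᵢcᵢ/nᵢ), where nᵢ is the stratum total.
Stratum 1 (2010–2014): n = 4365; a·d/n = 202·2104/4365 = 97.3672; b·c/n = 1256·803/4365 = 231.0580
Stratum 2 (2015–2019): n = 4219; a·d/n = 472·1204/4219 = 134.6973; b·c/n = 1279·1264/4219 = 383.1846
OR_MH = (97.3672 + 134.6973) / (231.0580 + 383.1846) = 232.0646 / 614.2426 = 0.37781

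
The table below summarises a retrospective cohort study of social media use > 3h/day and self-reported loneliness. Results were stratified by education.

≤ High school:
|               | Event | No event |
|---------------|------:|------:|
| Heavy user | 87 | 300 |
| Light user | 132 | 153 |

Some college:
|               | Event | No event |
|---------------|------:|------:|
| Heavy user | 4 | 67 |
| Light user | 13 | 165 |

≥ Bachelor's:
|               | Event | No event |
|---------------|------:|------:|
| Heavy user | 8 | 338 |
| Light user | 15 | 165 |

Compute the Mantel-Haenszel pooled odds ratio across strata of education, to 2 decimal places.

0.35

OR_MH = Σ(aᵢdᵢ/nᵢ) / Σ(bᵢcᵢ/nᵢ), where nᵢ is the stratum total.
Stratum 1 (≤ High school): n = 672; a·d/n = 87·153/672 = 19.8080; b·c/n = 300·132/672 = 58.9286
Stratum 2 (Some college): n = 249; a·d/n = 4·165/249 = 2.6506; b·c/n = 67·13/249 = 3.4980
Stratum 3 (≥ Bachelor's): n = 526; a·d/n = 8·165/526 = 2.5095; b·c/n = 338·15/526 = 9.6388
OR_MH = (19.8080 + 2.6506 + 2.5095) / (58.9286 + 3.4980 + 9.6388) = 24.9681 / 72.0653 = 0.34647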